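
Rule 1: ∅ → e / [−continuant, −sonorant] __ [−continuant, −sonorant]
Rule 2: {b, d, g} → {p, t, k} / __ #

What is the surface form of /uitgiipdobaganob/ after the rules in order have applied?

Rule 1 (stop-cluster e-epenthesis): /t/ and /g/ form a stop–stop cluster, so [e] is inserted between them. /p/ and /d/ form a stop–stop cluster, so [e] is inserted between them. /uitgiipdobaganob/ → uitegiipedobaganob.
Rule 2 (final devoicing): /b/ is a voiced stop in word-final position, so it devoices to [p]. /uitegiipedobaganob/ → uitegiipedobaganop.

uitegiipedobaganop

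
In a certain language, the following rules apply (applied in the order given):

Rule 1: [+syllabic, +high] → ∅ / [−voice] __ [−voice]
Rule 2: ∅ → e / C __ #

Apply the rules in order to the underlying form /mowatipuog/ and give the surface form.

Rule 1 (high vowel syncope): /i/ is a high vowel flanked by voiceless consonants /t/ and /p/, so it deletes. /mowatipuog/ → mowatpuog.
Rule 2 (final e-epenthesis): the form ends in the consonant /g/, so [e] is inserted word-finally. /mowatpuog/ → mowatpuoge.

mowatpuoge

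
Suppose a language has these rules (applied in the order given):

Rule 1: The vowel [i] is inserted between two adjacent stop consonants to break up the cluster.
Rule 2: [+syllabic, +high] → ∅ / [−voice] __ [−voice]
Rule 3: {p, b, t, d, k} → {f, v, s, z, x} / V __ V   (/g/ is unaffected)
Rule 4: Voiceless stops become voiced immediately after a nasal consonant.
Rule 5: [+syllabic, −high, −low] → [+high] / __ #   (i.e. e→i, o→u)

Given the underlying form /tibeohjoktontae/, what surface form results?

tiveohjoktondai

Rule 1 (stop-cluster i-epenthesis): /k/ and /t/ form a stop–stop cluster, so [i] is inserted between them. /tibeohjoktontae/ → tibeohjokitontae.
Rule 2 (high vowel syncope): /i/ is a high vowel flanked by voiceless consonants /k/ and /t/, so it deletes. /tibeohjokitontae/ → tibeohjoktontae.
Rule 3 (intervocalic spirantization): /b/ is a stop between vowels /i/ and /e/, so it spirantizes to the fricative [v]. /tibeohjoktontae/ → tiveohjoktontae.
Rule 4 (post-nasal voicing): /t/ is a voiceless stop immediately after the nasal /n/, so it voices to [d]. /tiveohjoktontae/ → tiveohjoktondae.
Rule 5 (final vowel raising): /e/ is a mid vowel in word-final position, so it raises to [i]. /tiveohjoktondae/ → tiveohjoktondai.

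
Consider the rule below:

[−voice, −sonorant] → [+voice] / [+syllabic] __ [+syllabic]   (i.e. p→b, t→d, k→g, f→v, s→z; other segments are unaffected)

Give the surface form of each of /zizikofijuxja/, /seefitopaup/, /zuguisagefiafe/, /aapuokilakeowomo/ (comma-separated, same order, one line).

/zizikofijuxja/: /k/ is a voiceless obstruent between vowels /i/ and /o/, so it voices to [g]. /f/ is a voiceless obstruent between vowels /o/ and /i/, so it voices to [v]. → [zizigovijuxja].
/seefitopaup/: /f/ is a voiceless obstruent between vowels /e/ and /i/, so it voices to [v]. /t/ is a voiceless obstruent between vowels /i/ and /o/, so it voices to [d]. /p/ is a voiceless obstruent between vowels /o/ and /a/, so it voices to [b]. → [seevidobaup].
/zuguisagefiafe/: /s/ is a voiceless obstruent between vowels /i/ and /a/, so it voices to [z]. /f/ is a voiceless obstruent between vowels /e/ and /i/, so it voices to [v]. /f/ is a voiceless obstruent between vowels /a/ and /e/, so it voices to [v]. → [zuguizageviave].
/aapuokilakeowomo/: /p/ is a voiceless obstruent between vowels /a/ and /u/, so it voices to [b]. /k/ is a voiceless obstruent between vowels /o/ and /i/, so it voices to [g]. /k/ is a voiceless obstruent between vowels /a/ and /e/, so it voices to [g]. → [aabuogilageowomo].

zizigovijuxja, seevidobaup, zuguizageviave, aabuogilageowomo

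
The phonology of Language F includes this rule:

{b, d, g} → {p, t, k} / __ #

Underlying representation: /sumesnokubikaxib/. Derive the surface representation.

Scanning /sumesnokubikaxib/: /b/ at position 10 is not in the conditioning environment; /b/ is a voiced stop in word-final position, so it devoices to [p].
Result: [sumesnokubikaxip].

sumesnokubikaxip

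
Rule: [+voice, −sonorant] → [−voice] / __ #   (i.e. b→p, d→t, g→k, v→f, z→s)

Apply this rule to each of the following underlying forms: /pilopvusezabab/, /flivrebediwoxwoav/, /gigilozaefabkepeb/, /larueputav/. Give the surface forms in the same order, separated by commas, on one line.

/pilopvusezabab/: /b/ is a voiced obstruent in word-final position, so it devoices to [p]. → [pilopvusezabap].
/flivrebediwoxwoav/: /v/ is a voiced obstruent in word-final position, so it devoices to [f]. → [flivrebediwoxwoaf].
/gigilozaefabkepeb/: /b/ is a voiced obstruent in word-final position, so it devoices to [p]. → [gigilozaefabkepep].
/larueputav/: /v/ is a voiced obstruent in word-final position, so it devoices to [f]. → [larueputaf].

pilopvusezabap, flivrebediwoxwoaf, gigilozaefabkepep, larueputaf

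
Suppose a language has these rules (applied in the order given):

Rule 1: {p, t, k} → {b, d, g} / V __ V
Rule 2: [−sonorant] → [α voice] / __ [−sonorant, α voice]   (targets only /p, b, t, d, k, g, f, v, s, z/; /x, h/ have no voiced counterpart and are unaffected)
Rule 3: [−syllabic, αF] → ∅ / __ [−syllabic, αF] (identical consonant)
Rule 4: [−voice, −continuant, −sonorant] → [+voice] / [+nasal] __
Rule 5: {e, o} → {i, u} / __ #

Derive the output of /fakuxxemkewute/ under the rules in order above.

faguxemgewudi

Rule 1 (intervocalic voicing): /k/ is a voiceless stop between vowels /a/ and /u/, so it voices to [g]. /t/ is a voiceless stop between vowels /u/ and /e/, so it voices to [d]. /fakuxxemkewute/ → faguxxemkewude.
Rule 2 (regressive voicing assimilation): no segment meets the environment; /faguxxemkewude/ is unchanged.
Rule 3 (degemination): /xx/ is a geminate; the first /x/ deletes. /faguxxemkewude/ → faguxemkewude.
Rule 4 (post-nasal voicing): /k/ is a voiceless stop immediately after the nasal /m/, so it voices to [g]. /faguxemkewude/ → faguxemgewude.
Rule 5 (final vowel raising): /e/ is a mid vowel in word-final position, so it raises to [i]. /faguxemgewude/ → faguxemgewudi.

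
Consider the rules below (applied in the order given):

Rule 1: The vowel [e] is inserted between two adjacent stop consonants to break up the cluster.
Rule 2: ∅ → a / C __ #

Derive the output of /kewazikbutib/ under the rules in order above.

Rule 1 (stop-cluster e-epenthesis): /k/ and /b/ form a stop–stop cluster, so [e] is inserted between them. /kewazikbutib/ → kewazikebutib.
Rule 2 (final a-epenthesis): the form ends in the consonant /b/, so [a] is inserted word-finally. /kewazikebutib/ → kewazikebutiba.

kewazikebutiba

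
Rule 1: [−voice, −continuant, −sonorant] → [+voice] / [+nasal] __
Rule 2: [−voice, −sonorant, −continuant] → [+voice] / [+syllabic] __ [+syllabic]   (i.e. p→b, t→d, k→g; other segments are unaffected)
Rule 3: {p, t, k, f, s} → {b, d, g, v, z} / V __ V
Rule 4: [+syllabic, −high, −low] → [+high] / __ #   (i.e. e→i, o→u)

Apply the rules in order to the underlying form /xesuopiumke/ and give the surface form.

xezuobiumgi

Rule 1 (post-nasal voicing): /k/ is a voiceless stop immediately after the nasal /m/, so it voices to [g]. /xesuopiumke/ → xesuopiumge.
Rule 2 (intervocalic voicing): /p/ is a voiceless stop between vowels /o/ and /i/, so it voices to [b]. /xesuopiumge/ → xesuobiumge.
Rule 3 (intervocalic voicing): /s/ is a voiceless obstruent between vowels /e/ and /u/, so it voices to [z]. /xesuobiumge/ → xezuobiumge.
Rule 4 (final vowel raising): /e/ is a mid vowel in word-final position, so it raises to [i]. /xezuobiumge/ → xezuobiumgi.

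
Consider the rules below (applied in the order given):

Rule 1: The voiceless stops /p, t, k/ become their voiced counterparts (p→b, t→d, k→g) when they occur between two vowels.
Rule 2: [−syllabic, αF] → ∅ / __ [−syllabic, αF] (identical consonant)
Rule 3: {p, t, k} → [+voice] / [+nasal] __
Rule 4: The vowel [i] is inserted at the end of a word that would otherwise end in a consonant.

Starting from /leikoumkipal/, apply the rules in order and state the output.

Rule 1 (intervocalic voicing): /k/ is a voiceless stop between vowels /i/ and /o/, so it voices to [g]. /p/ is a voiceless stop between vowels /i/ and /a/, so it voices to [b]. /leikoumkipal/ → leigoumkibal.
Rule 2 (degemination): no segment meets the environment; /leigoumkibal/ is unchanged.
Rule 3 (post-nasal voicing): /k/ is a voiceless stop immediately after the nasal /m/, so it voices to [g]. /leigoumkibal/ → leigoumgibal.
Rule 4 (final i-epenthesis): the form ends in the consonant /l/, so [i] is inserted word-finally. /leigoumgibal/ → leigoumgibali.

leigoumgibali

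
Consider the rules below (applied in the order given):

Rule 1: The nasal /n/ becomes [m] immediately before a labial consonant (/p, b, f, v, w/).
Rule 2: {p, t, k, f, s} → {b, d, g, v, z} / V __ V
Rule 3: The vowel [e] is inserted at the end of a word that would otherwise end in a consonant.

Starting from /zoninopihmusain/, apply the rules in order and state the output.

zoninobihmuzaine

Rule 1 (nasal place assimilation): no segment meets the environment; /zoninopihmusain/ is unchanged.
Rule 2 (intervocalic voicing): /p/ is a voiceless obstruent between vowels /o/ and /i/, so it voices to [b]. /s/ is a voiceless obstruent between vowels /u/ and /a/, so it voices to [z]. /zoninopihmusain/ → zoninobihmuzain.
Rule 3 (final e-epenthesis): the form ends in the consonant /n/, so [e] is inserted word-finally. /zoninobihmuzain/ → zoninobihmuzaine.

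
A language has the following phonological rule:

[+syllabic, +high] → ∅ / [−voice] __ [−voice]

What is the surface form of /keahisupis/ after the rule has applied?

/i/ is a high vowel flanked by voiceless consonants /h/ and /s/, so it deletes.
/u/ is a high vowel flanked by voiceless consonants /s/ and /p/, so it deletes.
/i/ is a high vowel flanked by voiceless consonants /p/ and /s/, so it deletes.
Surface form: [keahsps].

keahsps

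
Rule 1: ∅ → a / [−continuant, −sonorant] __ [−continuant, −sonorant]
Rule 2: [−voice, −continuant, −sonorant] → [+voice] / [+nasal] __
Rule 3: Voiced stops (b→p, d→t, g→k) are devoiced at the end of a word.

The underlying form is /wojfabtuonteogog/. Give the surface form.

Rule 1 (stop-cluster a-epenthesis): /b/ and /t/ form a stop–stop cluster, so [a] is inserted between them. /wojfabtuonteogog/ → wojfabatuonteogog.
Rule 2 (post-nasal voicing): /t/ is a voiceless stop immediately after the nasal /n/, so it voices to [d]. /wojfabatuonteogog/ → wojfabatuondeogog.
Rule 3 (final devoicing): /g/ is a voiced stop in word-final position, so it devoices to [k]. /wojfabatuondeogog/ → wojfabatuondeogok.

wojfabatuondeogok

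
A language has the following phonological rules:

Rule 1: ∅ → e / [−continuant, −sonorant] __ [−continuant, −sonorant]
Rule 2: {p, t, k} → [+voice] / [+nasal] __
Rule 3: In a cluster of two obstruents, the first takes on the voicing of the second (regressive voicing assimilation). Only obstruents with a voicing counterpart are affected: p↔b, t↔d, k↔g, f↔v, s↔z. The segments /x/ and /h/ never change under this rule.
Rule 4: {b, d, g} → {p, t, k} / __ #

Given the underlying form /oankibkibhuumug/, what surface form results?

Rule 1 (stop-cluster e-epenthesis): /b/ and /k/ form a stop–stop cluster, so [e] is inserted between them. /oankibkibhuumug/ → oankibekibhuumug.
Rule 2 (post-nasal voicing): /k/ is a voiceless stop immediately after the nasal /n/, so it voices to [g]. /oankibekibhuumug/ → oangibekibhuumug.
Rule 3 (regressive voicing assimilation): /b/ precedes the voiceless obstruent /h/, so it devoices to [p] by assimilation. /oangibekibhuumug/ → oangibekiphuumug.
Rule 4 (final devoicing): /g/ is a voiced stop in word-final position, so it devoices to [k]. /oangibekiphuumug/ → oangibekiphuumuk.

oangibekiphuumuk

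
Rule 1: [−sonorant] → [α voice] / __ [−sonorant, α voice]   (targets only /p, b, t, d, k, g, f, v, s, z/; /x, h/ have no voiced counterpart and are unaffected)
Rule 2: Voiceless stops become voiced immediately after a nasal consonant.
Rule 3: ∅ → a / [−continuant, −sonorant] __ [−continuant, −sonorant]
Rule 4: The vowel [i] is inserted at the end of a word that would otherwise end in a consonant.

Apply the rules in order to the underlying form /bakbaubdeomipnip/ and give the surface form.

Rule 1 (regressive voicing assimilation): /k/ precedes the voiced obstruent /b/, so it voices to [g] by assimilation. /bakbaubdeomipnip/ → bagbaubdeomipnip.
Rule 2 (post-nasal voicing): no segment meets the environment; /bagbaubdeomipnip/ is unchanged.
Rule 3 (stop-cluster a-epenthesis): /g/ and /b/ form a stop–stop cluster, so [a] is inserted between them. /b/ and /d/ form a stop–stop cluster, so [a] is inserted between them. /bagbaubdeomipnip/ → bagabaubadeomipnip.
Rule 4 (final i-epenthesis): the form ends in the consonant /p/, so [i] is inserted word-finally. /bagabaubadeomipnip/ → bagabaubadeomipnipi.

bagabaubadeomipnipi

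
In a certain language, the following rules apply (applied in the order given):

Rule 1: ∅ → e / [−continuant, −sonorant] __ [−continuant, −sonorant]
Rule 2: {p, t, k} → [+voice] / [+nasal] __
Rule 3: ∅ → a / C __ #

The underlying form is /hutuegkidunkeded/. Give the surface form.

Rule 1 (stop-cluster e-epenthesis): /g/ and /k/ form a stop–stop cluster, so [e] is inserted between them. /hutuegkidunkeded/ → hutuegekidunkeded.
Rule 2 (post-nasal voicing): /k/ is a voiceless stop immediately after the nasal /n/, so it voices to [g]. /hutuegekidunkeded/ → hutuegekidungeded.
Rule 3 (final a-epenthesis): the form ends in the consonant /d/, so [a] is inserted word-finally. /hutuegekidungeded/ → hutuegekidungededa.

hutuegekidungededa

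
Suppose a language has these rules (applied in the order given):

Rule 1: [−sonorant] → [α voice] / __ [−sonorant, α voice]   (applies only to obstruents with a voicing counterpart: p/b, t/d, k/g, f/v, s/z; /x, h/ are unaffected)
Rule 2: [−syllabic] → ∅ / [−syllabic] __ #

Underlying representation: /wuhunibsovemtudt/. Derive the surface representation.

Rule 1 (regressive voicing assimilation): /b/ precedes the voiceless obstruent /s/, so it devoices to [p] by assimilation. /d/ precedes the voiceless obstruent /t/, so it devoices to [t] by assimilation. /wuhunibsovemtudt/ → wuhunipsovemtutt.
Rule 2 (final cluster simplification): /t/ is the second consonant of a word-final cluster /tt/, so it deletes. /wuhunipsovemtutt/ → wuhunipsovemtut.

wuhunipsovemtut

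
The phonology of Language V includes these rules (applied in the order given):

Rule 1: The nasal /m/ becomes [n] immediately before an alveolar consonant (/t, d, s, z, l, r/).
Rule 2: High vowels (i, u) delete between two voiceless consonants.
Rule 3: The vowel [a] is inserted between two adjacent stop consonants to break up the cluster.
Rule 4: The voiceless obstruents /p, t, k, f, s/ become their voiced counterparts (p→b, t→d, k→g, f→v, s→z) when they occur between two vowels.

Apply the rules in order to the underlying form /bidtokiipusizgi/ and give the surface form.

Rule 1 (nasal place assimilation): no segment meets the environment; /bidtokiipusizgi/ is unchanged.
Rule 2 (high vowel syncope): /u/ is a high vowel flanked by voiceless consonants /p/ and /s/, so it deletes. /bidtokiipusizgi/ → bidtokiipsizgi.
Rule 3 (stop-cluster a-epenthesis): /d/ and /t/ form a stop–stop cluster, so [a] is inserted between them. /bidtokiipsizgi/ → bidatokiipsizgi.
Rule 4 (intervocalic voicing): /t/ is a voiceless obstruent between vowels /a/ and /o/, so it voices to [d]. /k/ is a voiceless obstruent between vowels /o/ and /i/, so it voices to [g]. /bidatokiipsizgi/ → bidadogiipsizgi.

bidadogiipsizgi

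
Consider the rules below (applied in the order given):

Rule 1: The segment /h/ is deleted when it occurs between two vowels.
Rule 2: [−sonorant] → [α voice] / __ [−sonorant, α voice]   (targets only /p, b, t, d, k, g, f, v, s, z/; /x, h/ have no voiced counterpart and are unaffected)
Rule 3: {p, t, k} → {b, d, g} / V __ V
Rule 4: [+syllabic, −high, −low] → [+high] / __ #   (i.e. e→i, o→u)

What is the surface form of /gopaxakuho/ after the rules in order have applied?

Rule 1 (intervocalic h-deletion): /h/ occurs between vowels /u/ and /o/, so it deletes. /gopaxakuho/ → gopaxakuo.
Rule 2 (regressive voicing assimilation): no segment meets the environment; /gopaxakuo/ is unchanged.
Rule 3 (intervocalic voicing): /p/ is a voiceless stop between vowels /o/ and /a/, so it voices to [b]. /k/ is a voiceless stop between vowels /a/ and /u/, so it voices to [g]. /gopaxakuo/ → gobaxaguo.
Rule 4 (final vowel raising): /o/ is a mid vowel in word-final position, so it raises to [u]. /gobaxaguo/ → gobaxaguu.

gobaxaguu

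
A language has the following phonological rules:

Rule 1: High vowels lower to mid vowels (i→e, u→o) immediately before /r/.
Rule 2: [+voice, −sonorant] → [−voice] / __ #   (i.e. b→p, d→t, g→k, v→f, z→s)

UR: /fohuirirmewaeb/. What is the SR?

fohuerermewaep

Rule 1 (pre-rhotic lowering): /i/ is a high vowel immediately before /r/, so it lowers to [e]. /i/ is a high vowel immediately before /r/, so it lowers to [e]. /fohuirirmewaeb/ → fohuerermewaeb.
Rule 2 (final devoicing): /b/ is a voiced obstruent in word-final position, so it devoices to [p]. /fohuerermewaeb/ → fohuerermewaep.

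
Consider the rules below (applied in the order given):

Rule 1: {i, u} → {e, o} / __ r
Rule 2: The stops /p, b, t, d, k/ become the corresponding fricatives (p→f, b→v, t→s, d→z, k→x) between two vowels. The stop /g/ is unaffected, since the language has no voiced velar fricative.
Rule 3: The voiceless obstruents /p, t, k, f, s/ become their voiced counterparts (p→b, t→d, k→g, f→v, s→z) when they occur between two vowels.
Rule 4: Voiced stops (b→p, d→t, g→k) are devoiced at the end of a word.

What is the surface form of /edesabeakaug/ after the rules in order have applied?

Rule 1 (pre-rhotic lowering): no segment meets the environment; /edesabeakaug/ is unchanged.
Rule 2 (intervocalic spirantization): /d/ is a stop between vowels /e/ and /e/, so it spirantizes to the fricative [z]. /b/ is a stop between vowels /a/ and /e/, so it spirantizes to the fricative [v]. /k/ is a stop between vowels /a/ and /a/, so it spirantizes to the fricative [x]. /edesabeakaug/ → ezesaveaxaug.
Rule 3 (intervocalic voicing): /s/ is a voiceless obstruent between vowels /e/ and /a/, so it voices to [z]. /ezesaveaxaug/ → ezezaveaxaug.
Rule 4 (final devoicing): /g/ is a voiced stop in word-final position, so it devoices to [k]. /ezezaveaxaug/ → ezezaveaxauk.

ezezaveaxauk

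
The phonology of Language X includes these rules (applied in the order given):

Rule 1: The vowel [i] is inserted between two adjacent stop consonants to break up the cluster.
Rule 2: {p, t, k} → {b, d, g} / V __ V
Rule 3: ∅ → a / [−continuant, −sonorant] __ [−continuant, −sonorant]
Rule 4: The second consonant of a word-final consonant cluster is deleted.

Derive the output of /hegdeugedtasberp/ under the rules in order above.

hegideugedidasber

Rule 1 (stop-cluster i-epenthesis): /g/ and /d/ form a stop–stop cluster, so [i] is inserted between them. /d/ and /t/ form a stop–stop cluster, so [i] is inserted between them. /hegdeugedtasberp/ → hegideugeditasberp.
Rule 2 (intervocalic voicing): /t/ is a voiceless stop between vowels /i/ and /a/, so it voices to [d]. /hegideugeditasberp/ → hegideugedidasberp.
Rule 3 (stop-cluster a-epenthesis): no segment meets the environment; /hegideugedidasberp/ is unchanged.
Rule 4 (final cluster simplification): /p/ is the second consonant of a word-final cluster /rp/, so it deletes. /hegideugedidasberp/ → hegideugedidasber.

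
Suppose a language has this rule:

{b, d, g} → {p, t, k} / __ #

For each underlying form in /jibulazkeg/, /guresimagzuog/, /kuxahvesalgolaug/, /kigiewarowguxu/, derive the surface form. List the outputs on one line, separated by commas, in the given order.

/jibulazkeg/: /g/ is a voiced stop in word-final position, so it devoices to [k]. → [jibulazkek].
/guresimagzuog/: /g/ is a voiced stop in word-final position, so it devoices to [k]. → [guresimagzuok].
/kuxahvesalgolaug/: /g/ is a voiced stop in word-final position, so it devoices to [k]. → [kuxahvesalgolauk].
/kigiewarowguxu/: the rule's environment is not met; surfaces unchanged as [kigiewarowguxu].

jibulazkek, guresimagzuok, kuxahvesalgolauk, kigiewarowguxu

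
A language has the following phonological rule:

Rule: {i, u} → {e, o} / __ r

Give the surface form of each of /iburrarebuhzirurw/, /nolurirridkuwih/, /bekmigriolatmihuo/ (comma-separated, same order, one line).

/iburrarebuhzirurw/: /u/ is a high vowel immediately before /r/, so it lowers to [o]. /i/ is a high vowel immediately before /r/, so it lowers to [e]. /u/ is a high vowel immediately before /r/, so it lowers to [o]. → [iborrarebuhzerorw].
/nolurirridkuwih/: /u/ is a high vowel immediately before /r/, so it lowers to [o]. /i/ is a high vowel immediately before /r/, so it lowers to [e]. → [nolorerridkuwih].
/bekmigriolatmihuo/: the rule's environment is not met; surfaces unchanged as [bekmigriolatmihuo].

iborrarebuhzerorw, nolorerridkuwih, bekmigriolatmihuo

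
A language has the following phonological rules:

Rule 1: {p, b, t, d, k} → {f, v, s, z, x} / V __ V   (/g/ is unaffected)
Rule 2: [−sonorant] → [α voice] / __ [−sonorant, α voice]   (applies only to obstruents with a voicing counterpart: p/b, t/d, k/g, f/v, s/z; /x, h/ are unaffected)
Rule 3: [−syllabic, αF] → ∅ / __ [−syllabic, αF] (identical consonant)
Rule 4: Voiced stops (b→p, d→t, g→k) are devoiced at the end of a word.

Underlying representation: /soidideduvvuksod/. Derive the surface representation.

soizizezuvuksot

Rule 1 (intervocalic spirantization): /d/ is a stop between vowels /i/ and /i/, so it spirantizes to the fricative [z]. /d/ is a stop between vowels /i/ and /e/, so it spirantizes to the fricative [z]. /d/ is a stop between vowels /e/ and /u/, so it spirantizes to the fricative [z]. /soidideduvvuksod/ → soizizezuvvuksod.
Rule 2 (regressive voicing assimilation): no segment meets the environment; /soizizezuvvuksod/ is unchanged.
Rule 3 (degemination): /vv/ is a geminate; the first /v/ deletes. /soizizezuvvuksod/ → soizizezuvuksod.
Rule 4 (final devoicing): /d/ is a voiced stop in word-final position, so it devoices to [t]. /soizizezuvuksod/ → soizizezuvuksot.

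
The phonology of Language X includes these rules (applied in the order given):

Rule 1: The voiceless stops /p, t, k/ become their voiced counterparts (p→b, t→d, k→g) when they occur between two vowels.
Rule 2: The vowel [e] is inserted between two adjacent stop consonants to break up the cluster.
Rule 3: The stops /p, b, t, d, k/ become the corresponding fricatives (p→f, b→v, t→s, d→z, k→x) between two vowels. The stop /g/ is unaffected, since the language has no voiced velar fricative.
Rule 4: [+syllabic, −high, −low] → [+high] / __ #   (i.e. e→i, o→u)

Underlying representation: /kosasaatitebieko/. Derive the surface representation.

Rule 1 (intervocalic voicing): /t/ is a voiceless stop between vowels /a/ and /i/, so it voices to [d]. /t/ is a voiceless stop between vowels /i/ and /e/, so it voices to [d]. /k/ is a voiceless stop between vowels /e/ and /o/, so it voices to [g]. /kosasaatitebieko/ → kosasaadidebiego.
Rule 2 (stop-cluster e-epenthesis): no segment meets the environment; /kosasaadidebiego/ is unchanged.
Rule 3 (intervocalic spirantization): /d/ is a stop between vowels /a/ and /i/, so it spirantizes to the fricative [z]. /d/ is a stop between vowels /i/ and /e/, so it spirantizes to the fricative [z]. /b/ is a stop between vowels /e/ and /i/, so it spirantizes to the fricative [v]. /kosasaadidebiego/ → kosasaazizeviego.
Rule 4 (final vowel raising): /o/ is a mid vowel in word-final position, so it raises to [u]. /kosasaazizeviego/ → kosasaazizeviegu.

kosasaazizeviegu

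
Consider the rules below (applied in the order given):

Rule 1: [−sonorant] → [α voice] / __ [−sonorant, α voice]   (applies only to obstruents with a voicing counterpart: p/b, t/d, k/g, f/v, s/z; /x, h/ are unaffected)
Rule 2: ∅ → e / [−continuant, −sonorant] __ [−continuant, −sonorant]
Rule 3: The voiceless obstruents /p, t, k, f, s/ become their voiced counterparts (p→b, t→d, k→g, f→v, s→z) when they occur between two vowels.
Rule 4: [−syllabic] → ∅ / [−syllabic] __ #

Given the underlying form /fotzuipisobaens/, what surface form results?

fodzuibizobaen

Rule 1 (regressive voicing assimilation): /t/ precedes the voiced obstruent /z/, so it voices to [d] by assimilation. /fotzuipisobaens/ → fodzuipisobaens.
Rule 2 (stop-cluster e-epenthesis): no segment meets the environment; /fodzuipisobaens/ is unchanged.
Rule 3 (intervocalic voicing): /p/ is a voiceless obstruent between vowels /i/ and /i/, so it voices to [b]. /s/ is a voiceless obstruent between vowels /i/ and /o/, so it voices to [z]. /fodzuipisobaens/ → fodzuibizobaens.
Rule 4 (final cluster simplification): /s/ is the second consonant of a word-final cluster /ns/, so it deletes. /fodzuibizobaens/ → fodzuibizobaen.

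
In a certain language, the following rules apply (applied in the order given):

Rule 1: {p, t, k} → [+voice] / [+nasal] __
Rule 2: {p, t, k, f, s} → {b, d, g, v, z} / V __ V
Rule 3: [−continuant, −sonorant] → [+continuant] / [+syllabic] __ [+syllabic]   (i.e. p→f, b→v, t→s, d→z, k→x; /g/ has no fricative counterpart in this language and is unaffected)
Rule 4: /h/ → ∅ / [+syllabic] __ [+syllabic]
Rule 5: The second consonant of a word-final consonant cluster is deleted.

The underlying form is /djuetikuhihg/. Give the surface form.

djueziguih

Rule 1 (post-nasal voicing): no segment meets the environment; /djuetikuhihg/ is unchanged.
Rule 2 (intervocalic voicing): /t/ is a voiceless obstruent between vowels /e/ and /i/, so it voices to [d]. /k/ is a voiceless obstruent between vowels /i/ and /u/, so it voices to [g]. /djuetikuhihg/ → djuediguhihg.
Rule 3 (intervocalic spirantization): /d/ is a stop between vowels /e/ and /i/, so it spirantizes to the fricative [z]. /djuediguhihg/ → djueziguhihg.
Rule 4 (intervocalic h-deletion): /h/ occurs between vowels /u/ and /i/, so it deletes. /djueziguhihg/ → djueziguihg.
Rule 5 (final cluster simplification): /g/ is the second consonant of a word-final cluster /hg/, so it deletes. /djueziguihg/ → djueziguih.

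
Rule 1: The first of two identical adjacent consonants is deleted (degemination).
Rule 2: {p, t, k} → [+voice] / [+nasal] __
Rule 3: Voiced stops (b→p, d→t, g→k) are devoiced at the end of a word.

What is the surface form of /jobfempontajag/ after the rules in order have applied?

jobfembondajak

Rule 1 (degemination): no segment meets the environment; /jobfempontajag/ is unchanged.
Rule 2 (post-nasal voicing): /p/ is a voiceless stop immediately after the nasal /m/, so it voices to [b]. /t/ is a voiceless stop immediately after the nasal /n/, so it voices to [d]. /jobfempontajag/ → jobfembondajag.
Rule 3 (final devoicing): /g/ is a voiced stop in word-final position, so it devoices to [k]. /jobfembondajag/ → jobfembondajak.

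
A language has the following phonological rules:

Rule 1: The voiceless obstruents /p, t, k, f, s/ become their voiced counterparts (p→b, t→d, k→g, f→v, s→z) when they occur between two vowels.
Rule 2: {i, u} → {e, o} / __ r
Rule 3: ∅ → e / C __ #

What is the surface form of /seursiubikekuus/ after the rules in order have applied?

Rule 1 (intervocalic voicing): /k/ is a voiceless obstruent between vowels /i/ and /e/, so it voices to [g]. /k/ is a voiceless obstruent between vowels /e/ and /u/, so it voices to [g]. /seursiubikekuus/ → seursiubigeguus.
Rule 2 (pre-rhotic lowering): /u/ is a high vowel immediately before /r/, so it lowers to [o]. /seursiubigeguus/ → seorsiubigeguus.
Rule 3 (final e-epenthesis): the form ends in the consonant /s/, so [e] is inserted word-finally. /seorsiubigeguus/ → seorsiubigeguuse.

seorsiubigeguuse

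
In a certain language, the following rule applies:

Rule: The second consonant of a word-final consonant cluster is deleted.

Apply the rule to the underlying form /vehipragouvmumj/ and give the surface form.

/j/ is the second consonant of a word-final cluster /mj/, so it deletes.
The other instances of /v/, /h/, /p/, /r/, /g/, /m/ do not occur in the required environment and remain unchanged.
Surface form: [vehipragouvmum].

vehipragouvmum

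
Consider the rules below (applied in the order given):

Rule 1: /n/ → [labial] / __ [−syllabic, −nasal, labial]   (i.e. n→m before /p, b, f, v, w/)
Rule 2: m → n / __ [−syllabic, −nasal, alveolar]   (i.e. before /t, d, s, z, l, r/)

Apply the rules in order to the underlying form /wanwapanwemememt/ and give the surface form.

wamwapamwemement

Rule 1 (nasal place assimilation): /n/ precedes the labial consonant /w/, so it assimilates in place to [m]. /n/ precedes the labial consonant /w/, so it assimilates in place to [m]. /wanwapanwemememt/ → wamwapamwemememt.
Rule 2 (nasal place assimilation): /m/ precedes the alveolar consonant /t/, so it assimilates in place to [n]. /wamwapamwemememt/ → wamwapamwemement.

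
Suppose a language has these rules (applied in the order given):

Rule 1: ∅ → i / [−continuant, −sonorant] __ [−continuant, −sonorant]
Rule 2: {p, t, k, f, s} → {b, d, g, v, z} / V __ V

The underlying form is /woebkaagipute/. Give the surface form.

Rule 1 (stop-cluster i-epenthesis): /b/ and /k/ form a stop–stop cluster, so [i] is inserted between them. /woebkaagipute/ → woebikaagipute.
Rule 2 (intervocalic voicing): /k/ is a voiceless obstruent between vowels /i/ and /a/, so it voices to [g]. /p/ is a voiceless obstruent between vowels /i/ and /u/, so it voices to [b]. /t/ is a voiceless obstruent between vowels /u/ and /e/, so it voices to [d]. /woebikaagipute/ → woebigaagibude.

woebigaagibude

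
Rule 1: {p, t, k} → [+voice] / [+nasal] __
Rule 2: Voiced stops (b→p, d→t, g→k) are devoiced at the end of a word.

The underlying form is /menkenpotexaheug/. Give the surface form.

mengenbotexaheuk

Rule 1 (post-nasal voicing): /k/ is a voiceless stop immediately after the nasal /n/, so it voices to [g]. /p/ is a voiceless stop immediately after the nasal /n/, so it voices to [b]. /menkenpotexaheug/ → mengenbotexaheug.
Rule 2 (final devoicing): /g/ is a voiced stop in word-final position, so it devoices to [k]. /mengenbotexaheug/ → mengenbotexaheuk.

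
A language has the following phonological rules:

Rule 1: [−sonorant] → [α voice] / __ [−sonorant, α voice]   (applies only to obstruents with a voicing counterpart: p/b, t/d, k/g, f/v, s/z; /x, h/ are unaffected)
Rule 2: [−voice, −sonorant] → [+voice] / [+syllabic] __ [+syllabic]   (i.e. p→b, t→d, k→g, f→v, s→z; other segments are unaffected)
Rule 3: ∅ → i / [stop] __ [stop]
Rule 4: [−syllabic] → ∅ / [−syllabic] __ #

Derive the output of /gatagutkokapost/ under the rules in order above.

gadagutikogabos

Rule 1 (regressive voicing assimilation): no segment meets the environment; /gatagutkokapost/ is unchanged.
Rule 2 (intervocalic voicing): /t/ is a voiceless obstruent between vowels /a/ and /a/, so it voices to [d]. /k/ is a voiceless obstruent between vowels /o/ and /a/, so it voices to [g]. /p/ is a voiceless obstruent between vowels /a/ and /o/, so it voices to [b]. /gatagutkokapost/ → gadagutkogabost.
Rule 3 (stop-cluster i-epenthesis): /t/ and /k/ form a stop–stop cluster, so [i] is inserted between them. /gadagutkogabost/ → gadagutikogabost.
Rule 4 (final cluster simplification): /t/ is the second consonant of a word-final cluster /st/, so it deletes. /gadagutikogabost/ → gadagutikogabos.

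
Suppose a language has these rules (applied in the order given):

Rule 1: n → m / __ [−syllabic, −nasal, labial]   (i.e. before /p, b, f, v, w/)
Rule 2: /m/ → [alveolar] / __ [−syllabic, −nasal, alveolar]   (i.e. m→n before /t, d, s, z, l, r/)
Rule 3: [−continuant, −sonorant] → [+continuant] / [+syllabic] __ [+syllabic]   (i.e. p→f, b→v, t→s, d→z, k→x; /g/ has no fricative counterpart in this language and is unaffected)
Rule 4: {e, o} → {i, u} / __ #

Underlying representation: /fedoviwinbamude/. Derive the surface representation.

fezoviwimbamuzi

Rule 1 (nasal place assimilation): /n/ precedes the labial consonant /b/, so it assimilates in place to [m]. /fedoviwinbamude/ → fedoviwimbamude.
Rule 2 (nasal place assimilation): no segment meets the environment; /fedoviwimbamude/ is unchanged.
Rule 3 (intervocalic spirantization): /d/ is a stop between vowels /e/ and /o/, so it spirantizes to the fricative [z]. /d/ is a stop between vowels /u/ and /e/, so it spirantizes to the fricative [z]. /fedoviwimbamude/ → fezoviwimbamuze.
Rule 4 (final vowel raising): /e/ is a mid vowel in word-final position, so it raises to [i]. /fezoviwimbamuze/ → fezoviwimbamuzi.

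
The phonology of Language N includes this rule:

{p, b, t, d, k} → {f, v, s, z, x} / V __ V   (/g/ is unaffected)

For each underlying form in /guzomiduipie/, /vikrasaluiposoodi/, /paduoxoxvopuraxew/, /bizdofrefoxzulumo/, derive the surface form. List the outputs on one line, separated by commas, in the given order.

guzomizuifie, vikrasaluifosoozi, pazuoxoxvofuraxew, bizdofrefoxzulumo

/guzomiduipie/: /d/ is a stop between vowels /i/ and /u/, so it spirantizes to the fricative [z]. /p/ is a stop between vowels /i/ and /i/, so it spirantizes to the fricative [f]. → [guzomizuifie].
/vikrasaluiposoodi/: /p/ is a stop between vowels /i/ and /o/, so it spirantizes to the fricative [f]. /d/ is a stop between vowels /o/ and /i/, so it spirantizes to the fricative [z]. → [vikrasaluifosoozi].
/paduoxoxvopuraxew/: /d/ is a stop between vowels /a/ and /u/, so it spirantizes to the fricative [z]. /p/ is a stop between vowels /o/ and /u/, so it spirantizes to the fricative [f]. → [pazuoxoxvofuraxew].
/bizdofrefoxzulumo/: the rule's environment is not met; surfaces unchanged as [bizdofrefoxzulumo].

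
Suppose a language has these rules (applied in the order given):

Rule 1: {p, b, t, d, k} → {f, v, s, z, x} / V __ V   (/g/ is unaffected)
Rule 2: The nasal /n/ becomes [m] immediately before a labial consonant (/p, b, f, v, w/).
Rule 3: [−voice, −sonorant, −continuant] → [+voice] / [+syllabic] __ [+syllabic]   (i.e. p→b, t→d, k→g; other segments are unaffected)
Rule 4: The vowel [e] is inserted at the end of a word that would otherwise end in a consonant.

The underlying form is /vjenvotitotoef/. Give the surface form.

Rule 1 (intervocalic spirantization): /t/ is a stop between vowels /o/ and /i/, so it spirantizes to the fricative [s]. /t/ is a stop between vowels /i/ and /o/, so it spirantizes to the fricative [s]. /t/ is a stop between vowels /o/ and /o/, so it spirantizes to the fricative [s]. /vjenvotitotoef/ → vjenvosisosoef.
Rule 2 (nasal place assimilation): /n/ precedes the labial consonant /v/, so it assimilates in place to [m]. /vjenvosisosoef/ → vjemvosisosoef.
Rule 3 (intervocalic voicing): no segment meets the environment; /vjemvosisosoef/ is unchanged.
Rule 4 (final e-epenthesis): the form ends in the consonant /f/, so [e] is inserted word-finally. /vjemvosisosoef/ → vjemvosisosoefe.

vjemvosisosoefe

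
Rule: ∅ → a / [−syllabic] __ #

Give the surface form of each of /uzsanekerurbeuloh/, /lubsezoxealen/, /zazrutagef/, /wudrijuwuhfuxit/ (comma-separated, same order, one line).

/uzsanekerurbeuloh/: the form ends in the consonant /h/, so [a] is inserted word-finally. → [uzsanekerurbeuloha].
/lubsezoxealen/: the form ends in the consonant /n/, so [a] is inserted word-finally. → [lubsezoxealena].
/zazrutagef/: the form ends in the consonant /f/, so [a] is inserted word-finally. → [zazrutagefa].
/wudrijuwuhfuxit/: the form ends in the consonant /t/, so [a] is inserted word-finally. → [wudrijuwuhfuxita].

uzsanekerurbeuloha, lubsezoxealena, zazrutagefa, wudrijuwuhfuxita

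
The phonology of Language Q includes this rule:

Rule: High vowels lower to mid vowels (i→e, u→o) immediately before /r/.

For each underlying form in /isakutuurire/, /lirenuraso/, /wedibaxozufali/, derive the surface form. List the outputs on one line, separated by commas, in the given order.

/isakutuurire/: /u/ is a high vowel immediately before /r/, so it lowers to [o]. /i/ is a high vowel immediately before /r/, so it lowers to [e]. → [isakutuorere].
/lirenuraso/: /i/ is a high vowel immediately before /r/, so it lowers to [e]. /u/ is a high vowel immediately before /r/, so it lowers to [o]. → [lerenoraso].
/wedibaxozufali/: the rule's environment is not met; surfaces unchanged as [wedibaxozufali].

isakutuorere, lerenoraso, wedibaxozufali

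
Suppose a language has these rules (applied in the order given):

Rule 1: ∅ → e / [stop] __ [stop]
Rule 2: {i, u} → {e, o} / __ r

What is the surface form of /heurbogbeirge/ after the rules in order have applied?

heorbogebeerge

Rule 1 (stop-cluster e-epenthesis): /g/ and /b/ form a stop–stop cluster, so [e] is inserted between them. /heurbogbeirge/ → heurbogebeirge.
Rule 2 (pre-rhotic lowering): /u/ is a high vowel immediately before /r/, so it lowers to [o]. /i/ is a high vowel immediately before /r/, so it lowers to [e]. /heurbogebeirge/ → heorbogebeerge.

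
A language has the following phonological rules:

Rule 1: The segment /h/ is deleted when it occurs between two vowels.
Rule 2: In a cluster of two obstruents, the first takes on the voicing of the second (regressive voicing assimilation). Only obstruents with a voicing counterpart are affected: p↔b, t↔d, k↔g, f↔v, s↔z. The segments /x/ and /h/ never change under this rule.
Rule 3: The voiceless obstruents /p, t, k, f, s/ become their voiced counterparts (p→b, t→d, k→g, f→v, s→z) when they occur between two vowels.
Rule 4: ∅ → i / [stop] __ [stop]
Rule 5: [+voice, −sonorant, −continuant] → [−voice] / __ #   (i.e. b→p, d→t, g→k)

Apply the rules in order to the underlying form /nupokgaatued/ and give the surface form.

Rule 1 (intervocalic h-deletion): no segment meets the environment; /nupokgaatued/ is unchanged.
Rule 2 (regressive voicing assimilation): /k/ precedes the voiced obstruent /g/, so it voices to [g] by assimilation. /nupokgaatued/ → nupoggaatued.
Rule 3 (intervocalic voicing): /p/ is a voiceless obstruent between vowels /u/ and /o/, so it voices to [b]. /t/ is a voiceless obstruent between vowels /a/ and /u/, so it voices to [d]. /nupoggaatued/ → nuboggaadued.
Rule 4 (stop-cluster i-epenthesis): /g/ and /g/ form a stop–stop cluster, so [i] is inserted between them. /nuboggaadued/ → nubogigaadued.
Rule 5 (final devoicing): /d/ is a voiced stop in word-final position, so it devoices to [t]. /nubogigaadued/ → nubogigaaduet.

nubogigaaduet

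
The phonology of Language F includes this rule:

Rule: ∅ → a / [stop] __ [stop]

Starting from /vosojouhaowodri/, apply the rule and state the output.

No segment of /vosojouhaowodri/ meets the structural description of the rule, so the form surfaces unchanged.

vosojouhaowodri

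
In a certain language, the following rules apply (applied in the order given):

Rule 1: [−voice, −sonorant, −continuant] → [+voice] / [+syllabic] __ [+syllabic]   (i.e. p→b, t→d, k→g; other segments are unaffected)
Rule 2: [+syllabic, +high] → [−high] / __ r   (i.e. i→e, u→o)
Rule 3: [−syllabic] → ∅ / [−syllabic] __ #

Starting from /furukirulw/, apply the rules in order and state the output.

forugerul

Rule 1 (intervocalic voicing): /k/ is a voiceless stop between vowels /u/ and /i/, so it voices to [g]. /furukirulw/ → furugirulw.
Rule 2 (pre-rhotic lowering): /u/ is a high vowel immediately before /r/, so it lowers to [o]. /i/ is a high vowel immediately before /r/, so it lowers to [e]. /furugirulw/ → forugerulw.
Rule 3 (final cluster simplification): /w/ is the second consonant of a word-final cluster /lw/, so it deletes. /forugerulw/ → forugerul.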